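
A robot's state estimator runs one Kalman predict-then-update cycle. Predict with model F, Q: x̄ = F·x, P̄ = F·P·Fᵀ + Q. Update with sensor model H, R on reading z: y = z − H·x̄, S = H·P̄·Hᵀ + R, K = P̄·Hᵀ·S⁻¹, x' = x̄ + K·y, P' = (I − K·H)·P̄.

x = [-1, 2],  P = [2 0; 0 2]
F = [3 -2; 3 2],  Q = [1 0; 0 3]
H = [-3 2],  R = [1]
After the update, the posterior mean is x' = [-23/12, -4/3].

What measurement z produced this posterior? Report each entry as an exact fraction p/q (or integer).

x̄ = F·x = [-7, 1]
P̄ = F·P·Fᵀ + Q = [27 10; 10 29]
S = H·P̄·Hᵀ + R = [240]
K = P̄·Hᵀ·S⁻¹ = [-61/240; 7/60]
x' − x̄ = [61/12, -7/3] = K·y
y = (KᵀK)⁻¹·Kᵀ·(x' − x̄) = [-20]
z = y + H·x̄ = [-20] + [23] = [3]

z = [3]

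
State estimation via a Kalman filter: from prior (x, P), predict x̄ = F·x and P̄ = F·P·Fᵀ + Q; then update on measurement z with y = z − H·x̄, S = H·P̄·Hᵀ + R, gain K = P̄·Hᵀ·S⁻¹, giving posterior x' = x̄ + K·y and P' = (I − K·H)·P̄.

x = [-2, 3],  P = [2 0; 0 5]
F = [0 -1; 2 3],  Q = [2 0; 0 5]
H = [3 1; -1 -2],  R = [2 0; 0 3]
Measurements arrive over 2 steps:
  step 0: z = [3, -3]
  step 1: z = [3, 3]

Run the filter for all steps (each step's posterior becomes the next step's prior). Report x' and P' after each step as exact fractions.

step 0: x̄ = F·x = [-3, 5]
step 0: P̄ = F·P·Fᵀ + Q = [7 -15; -15 58]
step 0: y = z − H·x̄ = [7, 4]
step 0: S = H·P̄·Hᵀ + R = [33 -32; -32 182]
step 0: K = P̄·Hᵀ·S⁻¹ = [914/2491 951/4982; -433/2491 -2917/4982]
step 0: x' = x̄ + K·y = [827/2491, 3590/2491]
step 0: P' = (I − K·H)·P̄ = [2033/4982 -2443/4982; -2443/4982 5597/4982]
step 1: x̄ = F·x = [-3590/2491, 12424/2491]
step 1: P̄ = F·P·Fᵀ + Q = [15561/4982 -11905/4982; -11905/4982 54099/4982]
step 1: y = z − H·x̄ = [5819/2491, 28731/2491]
step 1: S = H·P̄·Hᵀ + R = [66341/2491 -35773/2491; -35773/2491 199283/4982]
step 1: K = P̄·Hᵀ·S⁻¹ = [18188/51565 719133/4279895; -7801/51565 -2300491/4279895]
step 1: x' = x̄ + K·y = [5652739/4279895, -6699998/4279895]
step 1: P' = (I − K·H)·P̄ = [1639163/4279895 -1898281/4279895; -1898281/4279895 4399877/4279895]

step 0: x' = [827/2491, 3590/2491], P' = [2033/4982 -2443/4982; -2443/4982 5597/4982]
step 1: x' = [5652739/4279895, -6699998/4279895], P' = [1639163/4279895 -1898281/4279895; -1898281/4279895 4399877/4279895]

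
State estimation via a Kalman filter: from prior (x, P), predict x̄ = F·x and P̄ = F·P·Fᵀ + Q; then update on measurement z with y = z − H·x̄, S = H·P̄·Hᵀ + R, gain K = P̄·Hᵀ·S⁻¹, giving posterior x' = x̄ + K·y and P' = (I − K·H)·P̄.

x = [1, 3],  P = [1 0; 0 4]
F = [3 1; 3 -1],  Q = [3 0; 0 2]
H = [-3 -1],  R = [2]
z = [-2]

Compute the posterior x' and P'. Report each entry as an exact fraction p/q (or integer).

x̄ = F·x = [6, 0]
P̄ = F·P·Fᵀ + Q = [16 5; 5 15]
y = z − H·x̄ = [16]
S = H·P̄·Hᵀ + R = [191]
K = P̄·Hᵀ·S⁻¹ = [-53/191; -30/191]
x' = x̄ + K·y = [298/191, -480/191]
P' = (I − K·H)·P̄ = [247/191 -635/191; -635/191 1965/191]

x' = [298/191, -480/191]
P' = [247/191 -635/191; -635/191 1965/191]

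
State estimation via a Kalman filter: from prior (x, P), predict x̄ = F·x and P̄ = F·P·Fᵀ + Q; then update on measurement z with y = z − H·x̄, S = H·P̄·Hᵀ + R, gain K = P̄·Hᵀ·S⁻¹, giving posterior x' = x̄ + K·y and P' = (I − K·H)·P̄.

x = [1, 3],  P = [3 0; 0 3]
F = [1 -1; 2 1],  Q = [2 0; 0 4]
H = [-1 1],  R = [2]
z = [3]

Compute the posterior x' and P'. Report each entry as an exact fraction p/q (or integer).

x̄ = F·x = [-2, 5]
P̄ = F·P·Fᵀ + Q = [8 3; 3 19]
y = z − H·x̄ = [-4]
S = H·P̄·Hᵀ + R = [23]
K = P̄·Hᵀ·S⁻¹ = [-5/23; 16/23]
x' = x̄ + K·y = [-26/23, 51/23]
P' = (I − K·H)·P̄ = [159/23 149/23; 149/23 181/23]

x' = [-26/23, 51/23]
P' = [159/23 149/23; 149/23 181/23]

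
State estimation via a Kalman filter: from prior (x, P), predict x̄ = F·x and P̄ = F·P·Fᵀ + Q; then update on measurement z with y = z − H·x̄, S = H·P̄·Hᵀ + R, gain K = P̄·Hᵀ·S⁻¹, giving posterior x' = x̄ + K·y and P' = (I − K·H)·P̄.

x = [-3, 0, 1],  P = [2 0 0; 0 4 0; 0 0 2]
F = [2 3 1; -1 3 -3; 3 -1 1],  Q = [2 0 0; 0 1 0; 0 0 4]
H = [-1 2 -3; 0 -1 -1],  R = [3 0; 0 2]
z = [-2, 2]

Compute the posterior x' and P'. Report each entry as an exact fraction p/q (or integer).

x' = [9049/27677, -47856/27677, -17834/27677]
P' = [755460/27677 175098/27677 -134282/27677; 175098/27677 62046/27677 -22384/27677; -134282/27677 -22384/27677 35168/27677]

x̄ = F·x = [-5, 0, -8]
P̄ = F·P·Fᵀ + Q = [48 26 2; 26 57 -24; 2 -24 28]
y = z − H·x̄ = [-31, -6]
S = H·P̄·Hᵀ + R = [727 -26; -26 39]
K = P̄·Hᵀ·S⁻¹ = [-62/2129 -20408/27677; 414/2129 -19831/27677; -410/2129 -6392/27677]
x' = x̄ + K·y = [9049/27677, -47856/27677, -17834/27677]
P' = (I − K·H)·P̄ = [755460/27677 175098/27677 -134282/27677; 175098/27677 62046/27677 -22384/27677; -134282/27677 -22384/27677 35168/27677]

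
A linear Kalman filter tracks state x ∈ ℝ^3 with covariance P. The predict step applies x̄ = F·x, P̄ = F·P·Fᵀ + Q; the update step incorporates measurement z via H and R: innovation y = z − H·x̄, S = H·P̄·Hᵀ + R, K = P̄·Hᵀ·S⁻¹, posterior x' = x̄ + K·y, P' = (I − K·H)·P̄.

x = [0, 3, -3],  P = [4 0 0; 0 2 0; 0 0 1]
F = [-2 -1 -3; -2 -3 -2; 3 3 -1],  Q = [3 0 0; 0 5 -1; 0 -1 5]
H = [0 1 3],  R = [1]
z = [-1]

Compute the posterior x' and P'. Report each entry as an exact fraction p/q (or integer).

x' = [1915/169, 853/169, -335/169]
P' = [7331/338 2612/169 -1759/338; 2612/169 4067/169 -1369/169; -1759/338 -1369/169 959/338]

x̄ = F·x = [6, -3, 12]
P̄ = F·P·Fᵀ + Q = [30 28 -27; 28 43 -41; -27 -41 60]
y = z − H·x̄ = [-34]
S = H·P̄·Hᵀ + R = [338]
K = P̄·Hᵀ·S⁻¹ = [-53/338; -40/169; 139/338]
x' = x̄ + K·y = [1915/169, 853/169, -335/169]
P' = (I − K·H)·P̄ = [7331/338 2612/169 -1759/338; 2612/169 4067/169 -1369/169; -1759/338 -1369/169 959/338]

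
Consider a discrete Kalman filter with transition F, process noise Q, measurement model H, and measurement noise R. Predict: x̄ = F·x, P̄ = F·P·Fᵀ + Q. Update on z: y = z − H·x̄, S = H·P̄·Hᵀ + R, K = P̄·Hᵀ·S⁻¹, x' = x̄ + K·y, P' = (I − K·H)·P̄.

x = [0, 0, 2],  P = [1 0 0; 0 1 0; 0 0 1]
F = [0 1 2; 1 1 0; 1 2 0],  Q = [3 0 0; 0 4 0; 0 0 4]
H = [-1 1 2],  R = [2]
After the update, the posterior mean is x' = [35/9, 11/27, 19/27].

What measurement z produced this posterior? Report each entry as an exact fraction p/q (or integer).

x̄ = F·x = [4, 0, 0]
P̄ = F·P·Fᵀ + Q = [8 1 2; 1 6 3; 2 3 9]
S = H·P̄·Hᵀ + R = [54]
K = P̄·Hᵀ·S⁻¹ = [-1/18; 11/54; 19/54]
x' − x̄ = [-1/9, 11/27, 19/27] = K·y
y = (KᵀK)⁻¹·Kᵀ·(x' − x̄) = [2]
z = y + H·x̄ = [2] + [-4] = [-2]

z = [-2]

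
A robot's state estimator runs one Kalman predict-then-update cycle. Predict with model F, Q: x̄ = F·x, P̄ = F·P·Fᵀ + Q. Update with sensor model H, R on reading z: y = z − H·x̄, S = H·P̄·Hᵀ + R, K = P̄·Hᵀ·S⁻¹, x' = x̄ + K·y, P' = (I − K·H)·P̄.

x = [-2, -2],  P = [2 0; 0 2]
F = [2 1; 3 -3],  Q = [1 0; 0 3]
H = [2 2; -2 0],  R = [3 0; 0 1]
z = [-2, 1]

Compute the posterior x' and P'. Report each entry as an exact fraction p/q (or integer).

x' = [-4376/6671, -264/953]
P' = [1605/6671 -222/953; -222/953 915/953]

x̄ = F·x = [-6, 0]
P̄ = F·P·Fᵀ + Q = [11 6; 6 39]
y = z − H·x̄ = [10, -11]
S = H·P̄·Hᵀ + R = [251 -68; -68 45]
K = P̄·Hᵀ·S⁻¹ = [34/6671 -3210/6671; 462/953 444/953]
x' = x̄ + K·y = [-4376/6671, -264/953]
P' = (I − K·H)·P̄ = [1605/6671 -222/953; -222/953 915/953]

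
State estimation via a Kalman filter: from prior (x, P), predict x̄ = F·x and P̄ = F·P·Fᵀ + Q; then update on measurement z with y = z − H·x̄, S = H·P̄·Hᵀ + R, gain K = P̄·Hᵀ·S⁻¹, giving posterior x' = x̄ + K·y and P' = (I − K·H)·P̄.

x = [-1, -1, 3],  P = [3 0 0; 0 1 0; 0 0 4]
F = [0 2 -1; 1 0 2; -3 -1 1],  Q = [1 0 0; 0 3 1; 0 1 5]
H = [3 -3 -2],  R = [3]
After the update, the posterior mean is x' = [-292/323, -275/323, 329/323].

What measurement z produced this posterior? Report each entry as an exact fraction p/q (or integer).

x̄ = F·x = [-5, 5, 7]
P̄ = F·P·Fᵀ + Q = [9 -8 -6; -8 22 0; -6 0 37]
S = H·P̄·Hᵀ + R = [646]
K = P̄·Hᵀ·S⁻¹ = [63/646; -45/323; -46/323]
x' − x̄ = [1323/323, -1890/323, -1932/323] = K·y
y = (KᵀK)⁻¹·Kᵀ·(x' − x̄) = [42]
z = y + H·x̄ = [42] + [-44] = [-2]

z = [-2]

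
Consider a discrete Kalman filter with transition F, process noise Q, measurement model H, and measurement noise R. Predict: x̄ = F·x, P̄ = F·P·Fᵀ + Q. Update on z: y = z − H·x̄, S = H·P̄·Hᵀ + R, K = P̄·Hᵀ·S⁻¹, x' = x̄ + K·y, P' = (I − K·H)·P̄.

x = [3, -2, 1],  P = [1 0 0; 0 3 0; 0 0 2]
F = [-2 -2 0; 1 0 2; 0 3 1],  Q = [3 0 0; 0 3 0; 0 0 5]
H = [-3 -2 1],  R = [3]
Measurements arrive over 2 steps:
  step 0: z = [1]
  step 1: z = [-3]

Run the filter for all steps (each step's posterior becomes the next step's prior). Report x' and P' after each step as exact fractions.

step 0: x̄ = F·x = [-2, 5, -5]
step 0: P̄ = F·P·Fᵀ + Q = [19 -2 -18; -2 12 4; -18 4 34]
step 0: y = z − H·x̄ = [10]
step 0: S = H·P̄·Hᵀ + R = [324]
step 0: K = P̄·Hᵀ·S⁻¹ = [-71/324; -7/162; 20/81]
step 0: x' = x̄ + K·y = [-679/162, 370/81, -205/81]
step 0: P' = (I − K·H)·P̄ = [1115/324 -821/162 -38/81; -821/162 923/81 604/81; -38/81 604/81 1154/81]
step 1: x̄ = F·x = [-61/81, -1499/162, 905/81]
step 1: P̄ = F·P·Fᵀ + Q = [1766/81 -4001/162 -4207/81; -4001/162 19943/324 9325/162; -4207/81 9325/162 13490/81]
step 1: y = z − H·x̄ = [-2830/81]
step 1: S = H·P̄·Hᵀ + R = [32156/81]
step 1: K = P̄·Hᵀ·S⁻¹ = [-1376/8039; 1385/64312; 8393/16078]
step 1: x' = x̄ + K·y = [42021/8039, -321737/32156, -56800/8039]
step 1: P' = (I − K·H)·P̄ = [81770/8039 -373559/16078 -132377/8039; -373559/16078 7893443/128624 1707445/32156; -132377/8039 1707445/32156 469181/8039]

step 0: x' = [-679/162, 370/81, -205/81], P' = [1115/324 -821/162 -38/81; -821/162 923/81 604/81; -38/81 604/81 1154/81]
step 1: x' = [42021/8039, -321737/32156, -56800/8039], P' = [81770/8039 -373559/16078 -132377/8039; -373559/16078 7893443/128624 1707445/32156; -132377/8039 1707445/32156 469181/8039]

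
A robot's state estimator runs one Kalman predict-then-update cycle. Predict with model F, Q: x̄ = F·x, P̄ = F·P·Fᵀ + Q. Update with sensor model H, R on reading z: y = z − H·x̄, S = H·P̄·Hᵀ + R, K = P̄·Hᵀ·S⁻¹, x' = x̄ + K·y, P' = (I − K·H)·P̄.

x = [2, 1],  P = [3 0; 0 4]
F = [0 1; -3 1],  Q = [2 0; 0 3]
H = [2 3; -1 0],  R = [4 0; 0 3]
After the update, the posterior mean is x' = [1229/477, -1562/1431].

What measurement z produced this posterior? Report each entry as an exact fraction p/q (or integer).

z = [2, -3]

x̄ = F·x = [1, -5]
P̄ = F·P·Fᵀ + Q = [6 4; 4 34]
S = H·P̄·Hᵀ + R = [382 -24; -24 9]
K = P̄·Hᵀ·S⁻¹ = [4/159 -286/477; 149/477 556/1431]
x' − x̄ = [752/477, 5593/1431] = K·y
y = (KᵀK)⁻¹·Kᵀ·(x' − x̄) = [15, -2]
z = y + H·x̄ = [15, -2] + [-13, -1] = [2, -3]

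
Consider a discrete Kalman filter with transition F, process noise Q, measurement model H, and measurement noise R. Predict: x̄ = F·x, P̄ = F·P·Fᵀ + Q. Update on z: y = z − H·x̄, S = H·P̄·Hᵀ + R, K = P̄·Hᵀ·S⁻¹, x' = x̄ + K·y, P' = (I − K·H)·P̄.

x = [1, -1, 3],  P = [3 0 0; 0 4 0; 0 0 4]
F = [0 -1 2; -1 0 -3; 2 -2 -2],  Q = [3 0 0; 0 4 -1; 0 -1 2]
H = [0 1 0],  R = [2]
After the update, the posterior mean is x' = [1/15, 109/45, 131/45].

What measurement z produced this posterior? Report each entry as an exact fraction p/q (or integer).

z = [3]

x̄ = F·x = [7, -10, -2]
P̄ = F·P·Fᵀ + Q = [23 -24 -8; -24 43 17; -8 17 46]
S = H·P̄·Hᵀ + R = [45]
K = P̄·Hᵀ·S⁻¹ = [-8/15; 43/45; 17/45]
x' − x̄ = [-104/15, 559/45, 221/45] = K·y
y = (KᵀK)⁻¹·Kᵀ·(x' − x̄) = [13]
z = y + H·x̄ = [13] + [-10] = [3]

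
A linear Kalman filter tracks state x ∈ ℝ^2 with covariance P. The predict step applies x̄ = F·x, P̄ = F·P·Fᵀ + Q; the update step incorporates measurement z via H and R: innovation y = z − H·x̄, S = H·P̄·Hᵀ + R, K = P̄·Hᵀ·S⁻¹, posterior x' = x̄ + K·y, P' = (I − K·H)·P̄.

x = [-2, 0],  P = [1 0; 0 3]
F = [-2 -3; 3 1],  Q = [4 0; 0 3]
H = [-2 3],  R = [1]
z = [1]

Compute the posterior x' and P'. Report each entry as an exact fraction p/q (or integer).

x' = [-427/152, -237/152]
P' = [2735/456 595/152; 595/152 405/152]

x̄ = F·x = [4, -6]
P̄ = F·P·Fᵀ + Q = [35 -15; -15 15]
y = z − H·x̄ = [27]
S = H·P̄·Hᵀ + R = [456]
K = P̄·Hᵀ·S⁻¹ = [-115/456; 25/152]
x' = x̄ + K·y = [-427/152, -237/152]
P' = (I − K·H)·P̄ = [2735/456 595/152; 595/152 405/152]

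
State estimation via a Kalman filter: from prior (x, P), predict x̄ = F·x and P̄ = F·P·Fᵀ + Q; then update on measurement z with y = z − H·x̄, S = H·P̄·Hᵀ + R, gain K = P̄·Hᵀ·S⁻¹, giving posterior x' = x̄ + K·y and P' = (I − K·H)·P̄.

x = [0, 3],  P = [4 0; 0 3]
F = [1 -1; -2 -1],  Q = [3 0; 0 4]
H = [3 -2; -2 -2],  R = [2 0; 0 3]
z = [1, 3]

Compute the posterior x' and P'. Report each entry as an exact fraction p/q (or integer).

x̄ = F·x = [-3, -3]
P̄ = F·P·Fᵀ + Q = [10 -5; -5 23]
y = z − H·x̄ = [4, -9]
S = H·P̄·Hᵀ + R = [244 42; 42 95]
K = P̄·Hᵀ·S⁻¹ = [1055/5354 -515/2677; -4283/21416 -3111/10708]
x' = x̄ + K·y = [-1286/2677, -12691/10708]
P' = (I − K·H)·P̄ = [520/2677 505/5354; 505/5354 7313/21416]

x' = [-1286/2677, -12691/10708]
P' = [520/2677 505/5354; 505/5354 7313/21416]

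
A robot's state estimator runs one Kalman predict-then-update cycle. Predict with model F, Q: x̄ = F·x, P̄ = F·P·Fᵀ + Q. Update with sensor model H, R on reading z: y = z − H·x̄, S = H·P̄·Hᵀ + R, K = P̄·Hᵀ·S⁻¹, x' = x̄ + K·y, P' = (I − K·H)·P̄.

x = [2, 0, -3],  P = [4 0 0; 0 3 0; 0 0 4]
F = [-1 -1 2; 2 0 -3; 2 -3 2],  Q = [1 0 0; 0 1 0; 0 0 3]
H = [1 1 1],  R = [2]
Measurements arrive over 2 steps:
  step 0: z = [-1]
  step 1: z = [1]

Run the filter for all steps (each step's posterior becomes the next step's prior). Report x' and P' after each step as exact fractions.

step 0: x' = [-796/95, 1183/95, -474/95], P' = [2199/95 -3157/95 976/95; -3157/95 4866/95 -1683/95; 976/95 -1683/95 849/95]
step 1: x' = [-16161/17659, 34400/17659, -1978/17659], P' = [3991574/194249 -5829489/194249 1900975/194249; -5829489/194249 9008624/194249 -3161195/194249; 1900975/194249 -3161195/194249 1567338/194249]

step 0: x̄ = F·x = [-8, 13, -2]
step 0: P̄ = F·P·Fᵀ + Q = [24 -32 17; -32 53 -8; 17 -8 62]
step 0: y = z − H·x̄ = [-4]
step 0: S = H·P̄·Hᵀ + R = [95]
step 0: K = P̄·Hᵀ·S⁻¹ = [9/95; 13/95; 71/95]
step 0: x' = x̄ + K·y = [-796/95, 1183/95, -474/95]
step 0: P' = (I − K·H)·P̄ = [2199/95 -3157/95 976/95; -3157/95 4866/95 -1683/95; 976/95 -1683/95 849/95]
step 1: x̄ = F·x = [-267/19, -34/19, -6089/95]
step 1: P̄ = F·P·Fᵀ + Q = [1414/19 -279/19 5171/19; -279/19 964/19 1109/19; 5171/19 1109/19 122159/95]
step 1: y = z − H·x̄ = [7689/95]
step 1: S = H·P̄·Hᵀ + R = [194249/95]
step 1: K = P̄·Hᵀ·S⁻¹ = [31530/194249; 8970/194249; 153559/194249]
step 1: x' = x̄ + K·y = [-16161/17659, 34400/17659, -1978/17659]
step 1: P' = (I − K·H)·P̄ = [3991574/194249 -5829489/194249 1900975/194249; -5829489/194249 9008624/194249 -3161195/194249; 1900975/194249 -3161195/194249 1567338/194249]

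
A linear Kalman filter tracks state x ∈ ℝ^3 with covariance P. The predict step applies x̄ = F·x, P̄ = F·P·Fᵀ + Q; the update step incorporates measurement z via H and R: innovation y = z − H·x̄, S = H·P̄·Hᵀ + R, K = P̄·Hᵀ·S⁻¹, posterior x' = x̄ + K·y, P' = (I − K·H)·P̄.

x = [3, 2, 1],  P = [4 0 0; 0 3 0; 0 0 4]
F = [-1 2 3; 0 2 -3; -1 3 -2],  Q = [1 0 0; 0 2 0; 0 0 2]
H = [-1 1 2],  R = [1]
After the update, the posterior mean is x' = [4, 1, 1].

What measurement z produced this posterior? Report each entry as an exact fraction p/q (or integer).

x̄ = F·x = [4, 1, 1]
P̄ = F·P·Fᵀ + Q = [53 -24 -2; -24 50 42; -2 42 49]
S = H·P̄·Hᵀ + R = [524]
K = P̄·Hᵀ·S⁻¹ = [-81/524; 79/262; 71/262]
x' − x̄ = [0, 0, 0] = K·y
y = (KᵀK)⁻¹·Kᵀ·(x' − x̄) = [0]
z = y + H·x̄ = [0] + [-1] = [-1]

z = [-1]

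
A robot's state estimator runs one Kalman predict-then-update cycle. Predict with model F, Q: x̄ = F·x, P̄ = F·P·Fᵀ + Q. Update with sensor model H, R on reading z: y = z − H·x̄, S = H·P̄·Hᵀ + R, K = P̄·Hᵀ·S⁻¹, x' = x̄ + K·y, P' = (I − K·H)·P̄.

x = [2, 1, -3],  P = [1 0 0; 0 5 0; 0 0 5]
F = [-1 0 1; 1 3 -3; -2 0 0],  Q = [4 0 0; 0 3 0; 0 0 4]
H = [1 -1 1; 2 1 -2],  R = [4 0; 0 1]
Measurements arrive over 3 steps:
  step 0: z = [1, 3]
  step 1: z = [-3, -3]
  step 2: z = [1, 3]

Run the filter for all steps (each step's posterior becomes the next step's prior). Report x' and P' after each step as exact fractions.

step 0: x' = [79/421, -5696/2105, -5546/2105], P' = [486/421 768/421 814/421; 768/421 25746/2105 16546/2105; 814/421 16546/2105 12496/2105]
step 1: x' = [-12964183/5740891, 1646520/5740891, -3458090/5740891], P' = [6078146/5740891 9043986/5740891 9833536/5740891; 9043986/5740891 52891554/5740891 34922324/5740891; 9833536/5740891 34922324/5740891 27662868/5740891]
step 2: x' = [31372523631/13092463373, 47743536100/13092463373, 35854501906/13092463373], P' = [13226747150/13092463373 17715945018/13092463373 20364481372/13092463373; 17715945018/13092463373 107339427078/13092463373 70225464328/13092463373; 20364481372/13092463373 70225464328/13092463373 56408433900/13092463373]

step 0: x̄ = F·x = [-5, 14, -4]
step 0: P̄ = F·P·Fᵀ + Q = [10 -16 2; -16 94 -2; 2 -2 8]
step 0: y = z − H·x̄ = [24, -9]
step 0: S = H·P̄·Hᵀ + R = [156 -80; -80 95]
step 0: K = P̄·Hᵀ·S⁻¹ = [133/421 112/421; -268/421 334/2105; 1/421 -306/2105]
step 0: x' = x̄ + K·y = [79/421, -5696/2105, -5546/2105]
step 0: P' = (I − K·H)·P̄ = [486/421 768/421 814/421; 768/421 25746/2105 16546/2105; 814/421 16546/2105 12496/2105]
step 1: x̄ = F·x = [-5941/2105, -11/421, -158/421]
step 1: P̄ = F·P·Fᵀ + Q = [15206/2105 2896/421 -656/421; 2896/421 10743/421 -696/421; -656/421 -696/421 3628/421]
step 1: y = z − H·x̄ = [361/2105, 4042/2105]
step 1: S = H·P̄·Hᵀ + R = [66921/2105 -84503/2105; -84503/2105 287284/2105]
step 1: K = P̄·Hᵀ·S⁻¹ = [1716924/5740891 1533206/5740891; -2231311/5740891 1134878/5740891; 643520/5740891 -736340/5740891]
step 1: x' = x̄ + K·y = [-12964183/5740891, 1646520/5740891, -3458090/5740891]
step 1: P' = (I − K·H)·P̄ = [6078146/5740891 9043986/5740891 9833536/5740891; 9043986/5740891 52891554/5740891 34922324/5740891; 9833536/5740891 34922324/5740891 27662868/5740891]
step 2: x̄ = F·x = [9506093/5740891, 2349647/5740891, 25928366/5740891]
step 2: P̄ = F·P·Fᵀ + Q = [37037506/5740891 27902408/5740891 -7510780/5740891; 27902408/5740891 114951485/5740891 -7418992/5740891; -7510780/5740891 -7418992/5740891 47276148/5740891]
step 2: y = z − H·x̄ = [-27343921/5740891, 47717572/5740891]
step 2: S = H·P̄·Hᵀ + R = [166240311/5740891 -185588153/5740891; -185588153/5740891 659318832/5740891]
step 2: K = P̄·Hᵀ·S⁻¹ = [3968820876/13092463373 3440476574/13092463373; -4849504433/13092463373 2320388458/13092463373; 1636862736/13092463373 -1862440728/13092463373]
step 2: x' = x̄ + K·y = [31372523631/13092463373, 47743536100/13092463373, 35854501906/13092463373]
step 2: P' = (I − K·H)·P̄ = [13226747150/13092463373 17715945018/13092463373 20364481372/13092463373; 17715945018/13092463373 107339427078/13092463373 70225464328/13092463373; 20364481372/13092463373 70225464328/13092463373 56408433900/13092463373]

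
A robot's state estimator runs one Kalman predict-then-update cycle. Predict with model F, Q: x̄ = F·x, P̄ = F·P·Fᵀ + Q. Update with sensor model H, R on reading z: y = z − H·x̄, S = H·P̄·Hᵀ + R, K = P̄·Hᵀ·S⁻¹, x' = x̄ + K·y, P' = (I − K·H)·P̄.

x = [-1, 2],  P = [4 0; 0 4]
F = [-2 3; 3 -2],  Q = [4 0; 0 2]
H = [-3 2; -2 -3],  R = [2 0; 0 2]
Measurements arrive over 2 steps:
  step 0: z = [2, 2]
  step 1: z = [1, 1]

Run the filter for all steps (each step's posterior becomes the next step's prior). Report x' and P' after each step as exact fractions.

step 0: x̄ = F·x = [8, -7]
step 0: P̄ = F·P·Fᵀ + Q = [56 -48; -48 54]
step 0: y = z − H·x̄ = [40, -3]
step 0: S = H·P̄·Hᵀ + R = [1298 -228; -228 136]
step 0: K = P̄·Hᵀ·S⁻¹ = [-447/1946 -583/3892; 2403/15568 -7053/31136]
step 0: x' = x̄ + K·y = [-2875/3892, -4553/31136]
step 0: P' = (I − K·H)·P̄ = [148/973 -3/1946; -3/1946 2367/15568]
step 1: x̄ = F·x = [32341/31136, -29947/15568]
step 1: P̄ = F·P·Fᵀ + Q = [93335/15568 -14361/7784; -14361/7784 15551/3892]
step 1: y = z − H·x̄ = [35421/4448, -10483/3892]
step 1: S = H·P̄·Hᵀ + R = [209233/2224 771/278; 771/278 38728/973]
step 1: K = P̄·Hᵀ·S⁻¹ = [-3288159/14544121 -2129875/14544121; 2184910/14544121 -6368037/29088242]
step 1: x' = x̄ + K·y = [-5341017/14544121, -4004315/29088242]
step 1: P' = (I − K·H)·P̄ = [2172958/14544121 -28722/14544121; -28722/14544121 2141827/14544121]

step 0: x' = [-2875/3892, -4553/31136], P' = [148/973 -3/1946; -3/1946 2367/15568]
step 1: x' = [-5341017/14544121, -4004315/29088242], P' = [2172958/14544121 -28722/14544121; -28722/14544121 2141827/14544121]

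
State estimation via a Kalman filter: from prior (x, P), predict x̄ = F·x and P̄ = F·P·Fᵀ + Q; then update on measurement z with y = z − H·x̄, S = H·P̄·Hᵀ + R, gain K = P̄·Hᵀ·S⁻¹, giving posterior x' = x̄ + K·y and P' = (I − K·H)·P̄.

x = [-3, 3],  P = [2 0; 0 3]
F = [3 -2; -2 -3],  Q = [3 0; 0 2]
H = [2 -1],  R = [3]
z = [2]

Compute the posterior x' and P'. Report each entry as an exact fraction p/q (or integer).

x̄ = F·x = [-15, -3]
P̄ = F·P·Fᵀ + Q = [33 6; 6 37]
y = z − H·x̄ = [29]
S = H·P̄·Hᵀ + R = [148]
K = P̄·Hᵀ·S⁻¹ = [15/37; -25/148]
x' = x̄ + K·y = [-120/37, -1169/148]
P' = (I − K·H)·P̄ = [321/37 597/37; 597/37 4851/148]

x' = [-120/37, -1169/148]
P' = [321/37 597/37; 597/37 4851/148]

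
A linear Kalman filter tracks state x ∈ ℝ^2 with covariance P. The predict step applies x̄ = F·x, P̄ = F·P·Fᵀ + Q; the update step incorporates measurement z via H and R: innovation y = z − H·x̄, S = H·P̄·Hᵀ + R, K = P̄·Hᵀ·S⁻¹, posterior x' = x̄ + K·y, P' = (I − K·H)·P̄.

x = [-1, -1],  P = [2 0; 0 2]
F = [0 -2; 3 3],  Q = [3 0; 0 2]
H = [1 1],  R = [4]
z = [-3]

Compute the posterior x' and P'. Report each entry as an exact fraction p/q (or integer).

x̄ = F·x = [2, -6]
P̄ = F·P·Fᵀ + Q = [11 -12; -12 38]
y = z − H·x̄ = [1]
S = H·P̄·Hᵀ + R = [29]
K = P̄·Hᵀ·S⁻¹ = [-1/29; 26/29]
x' = x̄ + K·y = [57/29, -148/29]
P' = (I − K·H)·P̄ = [318/29 -322/29; -322/29 426/29]

x' = [57/29, -148/29]
P' = [318/29 -322/29; -322/29 426/29]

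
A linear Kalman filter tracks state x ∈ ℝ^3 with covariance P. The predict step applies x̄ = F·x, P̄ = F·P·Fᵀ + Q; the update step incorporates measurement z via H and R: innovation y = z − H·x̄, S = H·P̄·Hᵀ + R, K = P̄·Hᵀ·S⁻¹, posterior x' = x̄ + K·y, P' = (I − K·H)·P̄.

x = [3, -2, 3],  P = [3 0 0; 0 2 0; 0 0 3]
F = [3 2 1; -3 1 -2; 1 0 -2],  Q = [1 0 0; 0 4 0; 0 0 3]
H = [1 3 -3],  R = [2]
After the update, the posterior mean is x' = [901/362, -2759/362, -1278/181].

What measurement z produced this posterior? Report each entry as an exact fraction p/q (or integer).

z = [1]

x̄ = F·x = [8, -17, -3]
P̄ = F·P·Fᵀ + Q = [39 -29 3; -29 45 3; 3 3 18]
S = H·P̄·Hᵀ + R = [362]
K = P̄·Hᵀ·S⁻¹ = [-57/362; 97/362; -21/181]
x' − x̄ = [-1995/362, 3395/362, -735/181] = K·y
y = (KᵀK)⁻¹·Kᵀ·(x' − x̄) = [35]
z = y + H·x̄ = [35] + [-34] = [1]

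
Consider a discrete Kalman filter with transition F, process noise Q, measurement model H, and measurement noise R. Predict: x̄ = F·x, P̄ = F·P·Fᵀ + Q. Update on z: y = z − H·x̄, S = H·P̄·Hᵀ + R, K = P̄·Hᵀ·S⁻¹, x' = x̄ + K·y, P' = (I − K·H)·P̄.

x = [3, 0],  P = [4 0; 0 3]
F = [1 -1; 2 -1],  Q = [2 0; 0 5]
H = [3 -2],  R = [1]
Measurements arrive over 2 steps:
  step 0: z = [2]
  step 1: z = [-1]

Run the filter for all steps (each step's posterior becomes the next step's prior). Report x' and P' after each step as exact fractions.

step 0: x' = [163/46, 201/46], P' = [389/46 581/46; 581/46 879/46]
step 1: x' = [301/704, 415/352], P' = [2713/2112 1939/1056; 1939/1056 1513/528]

step 0: x̄ = F·x = [3, 6]
step 0: P̄ = F·P·Fᵀ + Q = [9 11; 11 24]
step 0: y = z − H·x̄ = [5]
step 0: S = H·P̄·Hᵀ + R = [46]
step 0: K = P̄·Hᵀ·S⁻¹ = [5/46; -15/46]
step 0: x' = x̄ + K·y = [163/46, 201/46]
step 0: P' = (I − K·H)·P̄ = [389/46 581/46; 581/46 879/46]
step 1: x̄ = F·x = [-19/23, 125/46]
step 1: P̄ = F·P·Fᵀ + Q = [99/23 -43/23; -43/23 341/46]
step 1: y = z − H·x̄ = [159/23]
step 1: S = H·P̄·Hᵀ + R = [2112/23]
step 1: K = P̄·Hᵀ·S⁻¹ = [383/2112; -235/1056]
step 1: x' = x̄ + K·y = [301/704, 415/352]
step 1: P' = (I − K·H)·P̄ = [2713/2112 1939/1056; 1939/1056 1513/528]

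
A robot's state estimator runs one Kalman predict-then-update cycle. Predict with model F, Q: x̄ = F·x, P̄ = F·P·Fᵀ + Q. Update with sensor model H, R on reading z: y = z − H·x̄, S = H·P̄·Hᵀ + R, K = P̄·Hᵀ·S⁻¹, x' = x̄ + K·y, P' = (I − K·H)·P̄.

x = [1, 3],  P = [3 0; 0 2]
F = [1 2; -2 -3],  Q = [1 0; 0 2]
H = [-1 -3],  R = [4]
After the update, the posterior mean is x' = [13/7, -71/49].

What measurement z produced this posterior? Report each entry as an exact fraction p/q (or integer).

z = [2]

x̄ = F·x = [7, -11]
P̄ = F·P·Fᵀ + Q = [12 -18; -18 32]
S = H·P̄·Hᵀ + R = [196]
K = P̄·Hᵀ·S⁻¹ = [3/14; -39/98]
x' − x̄ = [-36/7, 468/49] = K·y
y = (KᵀK)⁻¹·Kᵀ·(x' − x̄) = [-24]
z = y + H·x̄ = [-24] + [26] = [2]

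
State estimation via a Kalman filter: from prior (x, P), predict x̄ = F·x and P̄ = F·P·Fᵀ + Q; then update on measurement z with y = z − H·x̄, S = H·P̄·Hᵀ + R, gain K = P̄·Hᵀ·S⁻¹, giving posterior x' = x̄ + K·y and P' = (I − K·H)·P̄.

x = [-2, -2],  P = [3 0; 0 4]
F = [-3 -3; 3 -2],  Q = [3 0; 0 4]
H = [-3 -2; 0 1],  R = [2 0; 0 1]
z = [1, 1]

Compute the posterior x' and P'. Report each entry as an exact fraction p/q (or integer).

x' = [-3441/4097, 1390/1687]
P' = [2670/4097 -156/241; -156/241 1643/1687]

x̄ = F·x = [12, -2]
P̄ = F·P·Fᵀ + Q = [66 -3; -3 47]
y = z − H·x̄ = [33, 3]
S = H·P̄·Hᵀ + R = [748 -85; -85 48]
K = P̄·Hᵀ·S⁻¹ = [-1353/4097 -156/241; -5/1687 1643/1687]
x' = x̄ + K·y = [-3441/4097, 1390/1687]
P' = (I − K·H)·P̄ = [2670/4097 -156/241; -156/241 1643/1687]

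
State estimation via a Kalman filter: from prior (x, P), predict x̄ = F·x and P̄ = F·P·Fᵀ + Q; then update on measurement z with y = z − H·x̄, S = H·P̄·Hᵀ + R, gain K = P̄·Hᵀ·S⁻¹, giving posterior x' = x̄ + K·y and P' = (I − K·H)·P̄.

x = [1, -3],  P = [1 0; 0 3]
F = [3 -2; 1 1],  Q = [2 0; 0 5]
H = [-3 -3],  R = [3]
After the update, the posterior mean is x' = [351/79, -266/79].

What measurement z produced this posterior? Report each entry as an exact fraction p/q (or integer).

x̄ = F·x = [9, -2]
P̄ = F·P·Fᵀ + Q = [23 -3; -3 9]
S = H·P̄·Hᵀ + R = [237]
K = P̄·Hᵀ·S⁻¹ = [-20/79; -6/79]
x' − x̄ = [-360/79, -108/79] = K·y
y = (KᵀK)⁻¹·Kᵀ·(x' − x̄) = [18]
z = y + H·x̄ = [18] + [-21] = [-3]

z = [-3]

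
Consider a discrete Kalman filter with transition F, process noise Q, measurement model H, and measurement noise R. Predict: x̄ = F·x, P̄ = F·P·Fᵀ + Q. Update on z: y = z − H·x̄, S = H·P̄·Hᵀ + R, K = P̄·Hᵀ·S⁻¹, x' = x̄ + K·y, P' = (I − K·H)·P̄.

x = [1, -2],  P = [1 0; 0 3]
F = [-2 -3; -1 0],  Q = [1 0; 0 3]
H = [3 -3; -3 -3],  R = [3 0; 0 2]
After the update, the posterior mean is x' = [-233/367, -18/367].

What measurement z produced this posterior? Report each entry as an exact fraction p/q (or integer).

x̄ = F·x = [4, -1]
P̄ = F·P·Fᵀ + Q = [32 2; 2 4]
S = H·P̄·Hᵀ + R = [291 -252; -252 362]
K = P̄·Hᵀ·S⁻¹ = [1146/6973 -1167/6973; -1118/6973 -1125/6973]
x' − x̄ = [-1701/367, 349/367] = K·y
y = (KᵀK)⁻¹·Kᵀ·(x' − x̄) = [-17, 11]
z = y + H·x̄ = [-17, 11] + [15, -9] = [-2, 2]

z = [-2, 2]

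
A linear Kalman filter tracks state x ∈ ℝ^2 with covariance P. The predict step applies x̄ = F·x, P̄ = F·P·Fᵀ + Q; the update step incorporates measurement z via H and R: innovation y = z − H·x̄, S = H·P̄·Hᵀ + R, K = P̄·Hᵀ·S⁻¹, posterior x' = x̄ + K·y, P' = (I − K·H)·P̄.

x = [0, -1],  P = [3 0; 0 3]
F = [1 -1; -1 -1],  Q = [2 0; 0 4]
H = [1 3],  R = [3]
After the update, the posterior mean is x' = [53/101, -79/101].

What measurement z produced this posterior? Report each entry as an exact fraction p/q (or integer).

z = [-2]

x̄ = F·x = [1, 1]
P̄ = F·P·Fᵀ + Q = [8 0; 0 10]
S = H·P̄·Hᵀ + R = [101]
K = P̄·Hᵀ·S⁻¹ = [8/101; 30/101]
x' − x̄ = [-48/101, -180/101] = K·y
y = (KᵀK)⁻¹·Kᵀ·(x' − x̄) = [-6]
z = y + H·x̄ = [-6] + [4] = [-2]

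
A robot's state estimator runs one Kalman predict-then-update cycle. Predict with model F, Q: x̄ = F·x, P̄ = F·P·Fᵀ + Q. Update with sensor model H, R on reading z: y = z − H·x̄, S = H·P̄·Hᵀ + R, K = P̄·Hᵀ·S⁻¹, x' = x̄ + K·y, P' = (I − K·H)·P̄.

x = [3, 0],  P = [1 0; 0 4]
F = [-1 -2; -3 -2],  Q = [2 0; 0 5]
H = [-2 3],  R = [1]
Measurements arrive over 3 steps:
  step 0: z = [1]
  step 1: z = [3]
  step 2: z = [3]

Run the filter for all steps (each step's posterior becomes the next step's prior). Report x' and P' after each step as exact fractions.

step 0: x' = [61/119, 73/119], P' = [1900/119 1273/119; 1273/119 866/119]
step 1: x' = [22659/69317, 84268/69317], P' = [583570/69317 395156/69317; 395156/69317 550411/138634]
step 2: x' = [-18026365/22251619, 10144859/22251619], P' = [182763150/22251619 123713940/22251619; 123713940/22251619 172384809/44503238]

step 0: x̄ = F·x = [-3, -9]
step 0: P̄ = F·P·Fᵀ + Q = [19 19; 19 30]
step 0: y = z − H·x̄ = [22]
step 0: S = H·P̄·Hᵀ + R = [119]
step 0: K = P̄·Hᵀ·S⁻¹ = [19/119; 52/119]
step 0: x' = x̄ + K·y = [61/119, 73/119]
step 0: P' = (I − K·H)·P̄ = [1900/119 1273/119; 1273/119 866/119]
step 1: x̄ = F·x = [-207/119, -47/17]
step 1: P̄ = F·P·Fᵀ + Q = [10694/119 2764/17; 2764/17 5205/17]
step 1: y = z − H·x̄ = [930/119]
step 1: S = H·P̄·Hᵀ + R = [138634/119]
step 1: K = P̄·Hᵀ·S⁻¹ = [18328/69317; 70609/138634]
step 1: x' = x̄ + K·y = [22659/69317, 84268/69317]
step 1: P' = (I − K·H)·P̄ = [583570/69317 395156/69317; 395156/69317 550411/138634]
step 2: x̄ = F·x = [-191195/69317, -236513/69317]
step 2: P̄ = F·P·Fᵀ + Q = [3403650/69317 6012780/69317; 6012780/69317 11441409/69317]
step 2: y = z − H·x̄ = [535100/69317]
step 2: S = H·P̄·Hᵀ + R = [44503238/69317]
step 2: K = P̄·Hᵀ·S⁻¹ = [5615520/22251619; 22298667/44503238]
step 2: x' = x̄ + K·y = [-18026365/22251619, 10144859/22251619]
step 2: P' = (I − K·H)·P̄ = [182763150/22251619 123713940/22251619; 123713940/22251619 172384809/44503238]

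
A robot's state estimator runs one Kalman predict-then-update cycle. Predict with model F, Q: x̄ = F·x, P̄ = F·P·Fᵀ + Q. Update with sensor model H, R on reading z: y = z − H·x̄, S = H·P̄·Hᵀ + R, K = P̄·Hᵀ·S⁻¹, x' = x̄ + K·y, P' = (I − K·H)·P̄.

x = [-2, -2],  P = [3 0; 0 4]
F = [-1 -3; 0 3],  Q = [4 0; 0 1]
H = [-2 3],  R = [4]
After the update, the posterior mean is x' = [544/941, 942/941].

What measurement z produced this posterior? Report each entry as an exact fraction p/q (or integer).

x̄ = F·x = [8, -6]
P̄ = F·P·Fᵀ + Q = [43 -36; -36 37]
S = H·P̄·Hᵀ + R = [941]
K = P̄·Hᵀ·S⁻¹ = [-194/941; 183/941]
x' − x̄ = [-6984/941, 6588/941] = K·y
y = (KᵀK)⁻¹·Kᵀ·(x' − x̄) = [36]
z = y + H·x̄ = [36] + [-34] = [2]

z = [2]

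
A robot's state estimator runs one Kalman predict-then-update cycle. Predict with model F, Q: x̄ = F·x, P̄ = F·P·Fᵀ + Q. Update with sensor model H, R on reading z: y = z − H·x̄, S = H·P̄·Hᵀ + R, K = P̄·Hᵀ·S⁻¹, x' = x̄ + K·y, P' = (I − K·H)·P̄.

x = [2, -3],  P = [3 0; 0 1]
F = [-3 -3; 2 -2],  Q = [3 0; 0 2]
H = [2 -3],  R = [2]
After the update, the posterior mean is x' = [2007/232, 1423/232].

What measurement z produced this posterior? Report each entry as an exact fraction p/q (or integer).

z = [-1]

x̄ = F·x = [3, 10]
P̄ = F·P·Fᵀ + Q = [39 -12; -12 18]
S = H·P̄·Hᵀ + R = [464]
K = P̄·Hᵀ·S⁻¹ = [57/232; -39/232]
x' − x̄ = [1311/232, -897/232] = K·y
y = (KᵀK)⁻¹·Kᵀ·(x' − x̄) = [23]
z = y + H·x̄ = [23] + [-24] = [-1]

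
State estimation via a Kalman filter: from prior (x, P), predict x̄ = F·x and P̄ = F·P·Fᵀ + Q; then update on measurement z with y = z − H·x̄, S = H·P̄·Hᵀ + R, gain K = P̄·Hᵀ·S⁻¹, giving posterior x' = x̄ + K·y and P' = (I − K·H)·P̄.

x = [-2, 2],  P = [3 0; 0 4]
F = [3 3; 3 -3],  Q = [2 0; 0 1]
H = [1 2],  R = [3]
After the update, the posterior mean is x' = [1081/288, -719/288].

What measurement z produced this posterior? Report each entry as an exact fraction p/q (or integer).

z = [-1]

x̄ = F·x = [0, -12]
P̄ = F·P·Fᵀ + Q = [65 -9; -9 64]
S = H·P̄·Hᵀ + R = [288]
K = P̄·Hᵀ·S⁻¹ = [47/288; 119/288]
x' − x̄ = [1081/288, 2737/288] = K·y
y = (KᵀK)⁻¹·Kᵀ·(x' − x̄) = [23]
z = y + H·x̄ = [23] + [-24] = [-1]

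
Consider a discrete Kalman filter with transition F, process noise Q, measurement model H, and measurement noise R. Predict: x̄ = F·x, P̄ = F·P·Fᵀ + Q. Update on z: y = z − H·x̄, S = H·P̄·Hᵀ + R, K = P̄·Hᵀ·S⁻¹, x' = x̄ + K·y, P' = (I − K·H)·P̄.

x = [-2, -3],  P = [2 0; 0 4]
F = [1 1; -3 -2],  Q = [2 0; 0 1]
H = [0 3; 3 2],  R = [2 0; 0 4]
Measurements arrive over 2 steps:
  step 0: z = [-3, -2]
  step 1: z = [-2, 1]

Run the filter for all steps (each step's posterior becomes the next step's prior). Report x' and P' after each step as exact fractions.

step 0: x̄ = F·x = [-5, 12]
step 0: P̄ = F·P·Fᵀ + Q = [8 -14; -14 35]
step 0: y = z − H·x̄ = [-39, -11]
step 0: S = H·P̄·Hᵀ + R = [317 84; 84 48]
step 0: K = P̄·Hᵀ·S⁻¹ = [-7/34 113/408; 28/85 7/1020]
step 0: x' = x̄ + K·y = [-7/408, -941/1020]
step 0: P' = (I − K·H)·P̄ = [47/102 -7/51; -7/51 56/255]
step 1: x̄ = F·x = [-639/680, 3869/2040]
step 1: P̄ = F·P·Fᵀ + Q = [409/170 -193/170; -193/170 2233/510]
step 1: y = z − H·x̄ = [-5229/680, 53/2040]
step 1: S = H·P̄·Hᵀ + R = [7039/170 2729/170; 2729/170 15067/510]
step 1: K = P̄·Hᵀ·S⁻¹ = [-91818/492437 132351/492437; 154101/492437 5458/492437]
step 1: x' = x̄ + K·y = [246746/492437, -250909/492437]
step 1: P' = (I − K·H)·P̄ = [217276/492437 -61212/492437; -61212/492437 102734/492437]

step 0: x' = [-7/408, -941/1020], P' = [47/102 -7/51; -7/51 56/255]
step 1: x' = [246746/492437, -250909/492437], P' = [217276/492437 -61212/492437; -61212/492437 102734/492437]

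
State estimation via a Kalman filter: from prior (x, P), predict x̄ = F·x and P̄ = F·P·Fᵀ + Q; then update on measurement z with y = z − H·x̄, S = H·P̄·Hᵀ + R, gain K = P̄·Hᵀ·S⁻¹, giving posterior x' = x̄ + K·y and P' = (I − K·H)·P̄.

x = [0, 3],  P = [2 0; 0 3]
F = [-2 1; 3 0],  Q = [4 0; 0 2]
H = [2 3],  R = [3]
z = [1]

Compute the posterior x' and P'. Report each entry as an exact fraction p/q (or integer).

x' = [109/33, -20/11]
P' = [161/11 -108/11; -108/11 76/11]

x̄ = F·x = [3, 0]
P̄ = F·P·Fᵀ + Q = [15 -12; -12 20]
y = z − H·x̄ = [-5]
S = H·P̄·Hᵀ + R = [99]
K = P̄·Hᵀ·S⁻¹ = [-2/33; 4/11]
x' = x̄ + K·y = [109/33, -20/11]
P' = (I − K·H)·P̄ = [161/11 -108/11; -108/11 76/11]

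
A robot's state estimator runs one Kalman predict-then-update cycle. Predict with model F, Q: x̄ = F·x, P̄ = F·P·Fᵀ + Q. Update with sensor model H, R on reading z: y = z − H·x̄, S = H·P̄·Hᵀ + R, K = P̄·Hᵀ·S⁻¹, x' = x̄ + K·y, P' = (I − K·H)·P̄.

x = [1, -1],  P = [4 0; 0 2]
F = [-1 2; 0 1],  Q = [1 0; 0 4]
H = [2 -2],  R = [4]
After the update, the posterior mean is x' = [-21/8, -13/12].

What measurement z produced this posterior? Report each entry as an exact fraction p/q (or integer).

z = [-3]

x̄ = F·x = [-3, -1]
P̄ = F·P·Fᵀ + Q = [13 4; 4 6]
S = H·P̄·Hᵀ + R = [48]
K = P̄·Hᵀ·S⁻¹ = [3/8; -1/12]
x' − x̄ = [3/8, -1/12] = K·y
y = (KᵀK)⁻¹·Kᵀ·(x' − x̄) = [1]
z = y + H·x̄ = [1] + [-4] = [-3]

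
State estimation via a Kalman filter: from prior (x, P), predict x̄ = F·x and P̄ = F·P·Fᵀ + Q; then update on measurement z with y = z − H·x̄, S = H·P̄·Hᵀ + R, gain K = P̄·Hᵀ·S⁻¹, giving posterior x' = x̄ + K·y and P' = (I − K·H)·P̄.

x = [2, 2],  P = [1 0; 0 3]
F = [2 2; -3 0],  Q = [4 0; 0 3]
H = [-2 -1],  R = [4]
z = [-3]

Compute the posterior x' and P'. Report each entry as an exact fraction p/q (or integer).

x̄ = F·x = [8, -6]
P̄ = F·P·Fᵀ + Q = [20 -6; -6 12]
y = z − H·x̄ = [7]
S = H·P̄·Hᵀ + R = [72]
K = P̄·Hᵀ·S⁻¹ = [-17/36; 0]
x' = x̄ + K·y = [169/36, -6]
P' = (I − K·H)·P̄ = [71/18 -6; -6 12]

x' = [169/36, -6]
P' = [71/18 -6; -6 12]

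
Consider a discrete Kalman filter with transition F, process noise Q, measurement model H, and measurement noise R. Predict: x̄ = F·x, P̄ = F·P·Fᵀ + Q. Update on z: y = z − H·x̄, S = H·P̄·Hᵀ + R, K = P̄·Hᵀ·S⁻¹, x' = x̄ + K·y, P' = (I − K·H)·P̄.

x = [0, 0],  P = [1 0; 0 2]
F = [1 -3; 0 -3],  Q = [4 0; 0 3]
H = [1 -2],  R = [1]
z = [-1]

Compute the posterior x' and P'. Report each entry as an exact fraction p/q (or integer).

x̄ = F·x = [0, 0]
P̄ = F·P·Fᵀ + Q = [23 18; 18 21]
y = z − H·x̄ = [-1]
S = H·P̄·Hᵀ + R = [36]
K = P̄·Hᵀ·S⁻¹ = [-13/36; -2/3]
x' = x̄ + K·y = [13/36, 2/3]
P' = (I − K·H)·P̄ = [659/36 28/3; 28/3 5]

x' = [13/36, 2/3]
P' = [659/36 28/3; 28/3 5]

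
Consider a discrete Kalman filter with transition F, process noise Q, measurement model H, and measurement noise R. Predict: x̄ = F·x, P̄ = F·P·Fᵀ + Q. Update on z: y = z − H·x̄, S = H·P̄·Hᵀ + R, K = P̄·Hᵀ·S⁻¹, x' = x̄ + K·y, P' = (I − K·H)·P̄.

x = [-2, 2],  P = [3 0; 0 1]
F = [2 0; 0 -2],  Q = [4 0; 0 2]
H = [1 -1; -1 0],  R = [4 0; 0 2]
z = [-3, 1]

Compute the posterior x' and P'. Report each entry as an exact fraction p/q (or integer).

x' = [-116/53, -59/53]
P' = [80/53 48/53; 48/53 156/53]

x̄ = F·x = [-4, -4]
P̄ = F·P·Fᵀ + Q = [16 0; 0 6]
y = z − H·x̄ = [-3, -3]
S = H·P̄·Hᵀ + R = [26 -16; -16 18]
K = P̄·Hᵀ·S⁻¹ = [8/53 -40/53; -27/53 -24/53]
x' = x̄ + K·y = [-116/53, -59/53]
P' = (I − K·H)·P̄ = [80/53 48/53; 48/53 156/53]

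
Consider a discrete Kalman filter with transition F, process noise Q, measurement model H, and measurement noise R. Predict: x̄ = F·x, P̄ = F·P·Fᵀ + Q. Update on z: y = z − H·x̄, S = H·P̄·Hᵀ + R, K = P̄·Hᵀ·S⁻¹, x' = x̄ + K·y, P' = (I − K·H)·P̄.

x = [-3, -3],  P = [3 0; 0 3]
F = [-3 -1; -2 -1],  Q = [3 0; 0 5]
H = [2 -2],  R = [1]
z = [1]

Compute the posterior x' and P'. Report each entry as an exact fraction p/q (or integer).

x̄ = F·x = [12, 9]
P̄ = F·P·Fᵀ + Q = [33 21; 21 20]
y = z − H·x̄ = [-5]
S = H·P̄·Hᵀ + R = [45]
K = P̄·Hᵀ·S⁻¹ = [8/15; 2/45]
x' = x̄ + K·y = [28/3, 79/9]
P' = (I − K·H)·P̄ = [101/5 299/15; 299/15 896/45]

x' = [28/3, 79/9]
P' = [101/5 299/15; 299/15 896/45]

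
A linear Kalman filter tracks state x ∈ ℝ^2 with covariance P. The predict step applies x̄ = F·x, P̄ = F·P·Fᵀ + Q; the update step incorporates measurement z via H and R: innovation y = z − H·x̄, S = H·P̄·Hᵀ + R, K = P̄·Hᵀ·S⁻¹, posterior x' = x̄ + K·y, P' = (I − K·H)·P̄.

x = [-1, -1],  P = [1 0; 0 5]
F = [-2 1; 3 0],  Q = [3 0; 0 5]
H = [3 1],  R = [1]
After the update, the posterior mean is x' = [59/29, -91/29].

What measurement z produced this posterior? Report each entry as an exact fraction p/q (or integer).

x̄ = F·x = [1, -3]
P̄ = F·P·Fᵀ + Q = [12 -6; -6 14]
S = H·P̄·Hᵀ + R = [87]
K = P̄·Hᵀ·S⁻¹ = [10/29; -4/87]
x' − x̄ = [30/29, -4/29] = K·y
y = (KᵀK)⁻¹·Kᵀ·(x' − x̄) = [3]
z = y + H·x̄ = [3] + [0] = [3]

z = [3]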